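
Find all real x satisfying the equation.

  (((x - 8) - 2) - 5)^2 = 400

Step 1. [(((x - 8) - 2) - 5)^2 = 400] √ both sides: 400 ≥ 0 gives two branches. So sqrt: ((x - 8) - 2) - 5 = 20 or -20.
Step 2. [((x - 8) - 2) - 5 = 20 or -20] peel the -5: add 5 from each side. So sub: (x - 8) - 2 = 25 or -15.
Step 3. [(x - 8) - 2 = 25 or -15] 2 comes off first (add 2), so sub: x - 8 = 27 or -13.
Step 4. [x - 8 = 27 or -13] -8 is outermost — add 8 both sides ⇒ sub: x = 35 or -5.

Answer: x ∈ {-5, 35}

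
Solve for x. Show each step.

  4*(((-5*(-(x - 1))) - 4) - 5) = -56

Step 1. [4*(((-5*(-(x - 1))) - 4) - 5) = -56] 4 out front; divide by 4, so div: ((-5*(-(x - 1))) - 4) - 5 = -14.
Step 2. [((-5*(-(x - 1))) - 4) - 5 = -14] add 5: x sits inside (… - 5). So sub: (-5*(-(x - 1))) - 4 = -9.
Step 3. [(-5*(-(x - 1))) - 4 = -9] the outer -4 inverts by adding 4 ⇒ sub: -5*(-(x - 1)) = -5.
Step 4. [-5*(-(x - 1)) = -5] LHS = -5·(…); ÷-5 both sides ⇒ div: -(x - 1) = 1.
Step 5. [-(x - 1) = 1] leading − — multiply by −1, so neg: x - 1 = -1.
Step 6. [x - 1 = -1] the outer -1 inverts by adding 1, so sub: x = 0.

Answer: x ∈ {0}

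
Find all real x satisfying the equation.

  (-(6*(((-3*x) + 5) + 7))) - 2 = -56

Step 1. [(-(6*(((-3*x) + 5) + 7))) - 2 = -56] 2 comes off first (add 2) ⇒ sub: -(6*(((-3*x) + 5) + 7)) = -54.
Step 2. [-(6*(((-3*x) + 5) + 7)) = -54] flip signs both sides ⇒ neg: 6*(((-3*x) + 5) + 7) = 54.
Step 3. [6*(((-3*x) + 5) + 7) = 54] leading coefficient 6: divide by 6, so div: ((-3*x) + 5) + 7 = 9.
Step 4. [((-3*x) + 5) + 7 = 9] subtract 7: x sits inside (… + 7) ⇒ sub: (-3*x) + 5 = 2.
Step 5. [(-3*x) + 5 = 2] the outer +5 inverts by subtracting 5, so sub: -3*x = -3.
Step 6. [-3*x = -3] LHS = -3·(…); ÷-3 both sides ⇒ div: x = 1.

Answer: x ∈ {1}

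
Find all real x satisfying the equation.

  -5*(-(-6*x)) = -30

Step 1. [-5*(-(-6*x)) = -30] -5·(inner) — divide through by -5 ⇒ div: -(-6*x) = 6.
Step 2. [-(-6*x) = 6] flip signs both sides ⇒ neg: -6*x = -6.
Step 3. [-6*x = -6] leading coefficient -6: divide by -6. So div: x = 1.

Answer: x ∈ {1}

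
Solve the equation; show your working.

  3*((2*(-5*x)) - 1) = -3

Step 1. [3*((2*(-5*x)) - 1) = -3] 3·(inner) — divide through by 3 ⇒ div: (2*(-5*x)) - 1 = -1.
Step 2. [(2*(-5*x)) - 1 = -1] add 1: x sits inside (… - 1) ⇒ sub: 2*(-5*x) = 0.
Step 3. [2*(-5*x) = 0] divide by the outer 2, so div: -5*x = 0.
Step 4. [-5*x = 0] leading coefficient -5: divide by -5, so div: x = 0.

Answer: x ∈ {0}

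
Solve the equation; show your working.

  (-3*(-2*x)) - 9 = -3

Step 1. [(-3*(-2*x)) - 9 = -3] -3 divides every term; factor it out, so factor: (-2*x) + 3 = 1.
Step 2. [(-2*x) + 3 = 1] peel the +3: subtract 3 from each side ⇒ sub: -2*x = -2.
Step 3. [-2*x = -2] divide by the outer -2, so div: x = 1.

Answer: x ∈ {1}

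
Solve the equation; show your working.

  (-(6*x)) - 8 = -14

Step 1. [(-(6*x)) - 8 = -14] -8 is outermost — add 8 both sides. So sub: -(6*x) = -6.
Step 2. [-(6*x) = -6] flip signs both sides. So neg: 6*x = 6.
Step 3. [6*x = 6] leading coefficient 6: divide by 6. So div: x = 1.

Answer: x ∈ {1}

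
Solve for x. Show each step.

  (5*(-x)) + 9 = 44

Step 1. [(5*(-x)) + 9 = 44] the outer +9 inverts by subtracting 9, so sub: 5*(-x) = 35.
Step 2. [5*(-x) = 35] leading coefficient 5: divide by 5, so div: -x = 7.
Step 3. [-x = 7] leading − — multiply by −1, so neg: x = -7.

Answer: x ∈ {-7}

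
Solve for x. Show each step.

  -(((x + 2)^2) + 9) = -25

Step 1. [-(((x + 2)^2) + 9) = -25] leading − — multiply by −1. So neg: ((x + 2)^2) + 9 = 25.
Step 2. [((x + 2)^2) + 9 = 25] 9 comes off first (subtract 9), so sub: (x + 2)^2 = 16.
Step 3. [(x + 2)^2 = 16] √ both sides: 16 ≥ 0 gives two branches. So sqrt: x + 2 = 4 or -4.
Step 4. [x + 2 = 4 or -4] +2 is outermost — subtract 2 both sides ⇒ sub: x = 2 or -6.

Answer: x ∈ {-6, 2}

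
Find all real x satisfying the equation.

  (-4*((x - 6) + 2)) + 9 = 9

Step 1. [(-4*((x - 6) + 2)) + 9 = 9] subtract 9: x sits inside (… + 9) ⇒ sub: -4*((x - 6) + 2) = 0.
Step 2. [-4*((x - 6) + 2) = 0] -4·(inner) — divide through by -4 ⇒ div: (x - 6) + 2 = 0.
Step 3. [(x - 6) + 2 = 0] +2 is outermost — subtract 2 both sides. So sub: x - 6 = -2.
Step 4. [x - 6 = -2] the outer -6 inverts by adding 6 ⇒ sub: x = 4.

Answer: x ∈ {4}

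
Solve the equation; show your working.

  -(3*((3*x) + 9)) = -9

Step 1. [-(3*((3*x) + 9)) = -9] flip signs both sides, so neg: 3*((3*x) + 9) = 9.
Step 2. [3*((3*x) + 9) = 9] 3·(inner) — divide through by 3 ⇒ div: (3*x) + 9 = 3.
Step 3. [(3*x) + 9 = 3] peel the +9: subtract 9 from each side ⇒ sub: 3*x = -6.
Step 4. [3*x = -6] leading coefficient 3: divide by 3, so div: x = -2.

Answer: x ∈ {-2}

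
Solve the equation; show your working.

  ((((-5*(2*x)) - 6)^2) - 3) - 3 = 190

Step 1. [((((-5*(2*x)) - 6)^2) - 3) - 3 = 190] add 3: x sits inside (… - 3), so sub: (((-5*(2*x)) - 6)^2) - 3 = 193.
Step 2. [(((-5*(2*x)) - 6)^2) - 3 = 193] add 3: x sits inside (… - 3) ⇒ sub: ((-5*(2*x)) - 6)^2 = 196.
Step 3. [((-5*(2*x)) - 6)^2 = 196] 196 ≥ 0, LHS is (·)² — take ±√, so sqrt: (-5*(2*x)) - 6 = 14 or -14.
Step 4. [(-5*(2*x)) - 6 = 14 or -14] peel the -6: add 6 from each side. So sub: -5*(2*x) = 20 or -8.
Step 5. [-5*(2*x) = 20 or -8] leading coefficient -5: divide by -5 ⇒ div: 2*x = -4 or 8/5.
Step 6. [2*x = -4 or 8/5] LHS = 2·(…); ÷2 both sides, so div: x = -2 or 4/5.

Answer: x ∈ {-2, 4/5}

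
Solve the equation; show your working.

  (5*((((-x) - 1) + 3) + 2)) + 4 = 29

Step 1. [(5*((((-x) - 1) + 3) + 2)) + 4 = 29] the outer +4 inverts by subtracting 4. So sub: 5*((((-x) - 1) + 3) + 2) = 25.
Step 2. [5*((((-x) - 1) + 3) + 2) = 25] divide by the outer 5. So div: (((-x) - 1) + 3) + 2 = 5.
Step 3. [(((-x) - 1) + 3) + 2 = 5] +2 is outermost — subtract 2 both sides. So sub: ((-x) - 1) + 3 = 3.
Step 4. [((-x) - 1) + 3 = 3] the outer +3 inverts by subtracting 3 ⇒ sub: (-x) - 1 = 0.
Step 5. [(-x) - 1 = 0] 1 comes off first (add 1). So sub: -x = 1.
Step 6. [-x = 1] flip signs both sides, so neg: x = -1.

Answer: x ∈ {-1}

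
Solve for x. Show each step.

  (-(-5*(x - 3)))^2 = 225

Step 1. [(-(-5*(x - 3)))^2 = 225] √ both sides: 225 ≥ 0 gives two branches, so sqrt: -(-5*(x - 3)) = 15 or -15.
Step 2. [-(-5*(x - 3)) = 15 or -15] LHS negated; negate both sides, so neg: -5*(x - 3) = -15 or 15.
Step 3. [-5*(x - 3) = -15 or 15] leading coefficient -5: divide by -5 ⇒ div: x - 3 = 3 or -3.
Step 4. [x - 3 = 3 or -3] add 3: x sits inside (… - 3). So sub: x = 6 or 0.

Answer: x ∈ {0, 6}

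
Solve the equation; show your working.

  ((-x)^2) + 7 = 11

Step 1. [((-x)^2) + 7 = 11] the outer +7 inverts by subtracting 7, so sub: (-x)^2 = 4.
Step 2. [(-x)^2 = 4] √ both sides: 4 ≥ 0 gives two branches, so sqrt: -x = 2 or -2.
Step 3. [-x = 2 or -2] LHS negated; negate both sides, so neg: x = -2 or 2.

Answer: x ∈ {-2, 2}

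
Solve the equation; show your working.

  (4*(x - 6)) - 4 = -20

Step 1. [(4*(x - 6)) - 4 = -20] 4 | LHS and 4 | -20: pull 4 out. So factor: (x - 6) - 1 = -5.
Step 2. [(x - 6) - 1 = -5] peel the -1: add 1 from each side ⇒ sub: x - 6 = -4.
Step 3. [x - 6 = -4] add 6: x sits inside (… - 6). So sub: x = 2.

Answer: x ∈ {2}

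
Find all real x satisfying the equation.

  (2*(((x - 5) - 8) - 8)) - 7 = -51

Step 1. [(2*(((x - 5) - 8) - 8)) - 7 = -51] peel the -7: add 7 from each side, so sub: 2*(((x - 5) - 8) - 8) = -44.
Step 2. [2*(((x - 5) - 8) - 8) = -44] 2·(inner) — divide through by 2, so div: ((x - 5) - 8) - 8 = -22.
Step 3. [((x - 5) - 8) - 8 = -22] add 8: x sits inside (… - 8). So sub: (x - 5) - 8 = -14.
Step 4. [(x - 5) - 8 = -14] peel the -8: add 8 from each side ⇒ sub: x - 5 = -6.
Step 5. [x - 5 = -6] the outer -5 inverts by adding 5 ⇒ sub: x = -1.

Answer: x ∈ {-1}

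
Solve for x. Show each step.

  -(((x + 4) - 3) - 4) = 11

Step 1. [-(((x + 4) - 3) - 4) = 11] flip signs both sides, so neg: ((x + 4) - 3) - 4 = -11.
Step 2. [((x + 4) - 3) - 4 = -11] add 4: x sits inside (… - 4). So sub: (x + 4) - 3 = -7.
Step 3. [(x + 4) - 3 = -7] peel the -3: add 3 from each side, so sub: x + 4 = -4.
Step 4. [x + 4 = -4] 4 comes off first (subtract 4), so sub: x = -8.

Answer: x ∈ {-8}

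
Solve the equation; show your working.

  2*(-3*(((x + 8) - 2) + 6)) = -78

Step 1. [2*(-3*(((x + 8) - 2) + 6)) = -78] divide by the outer 2. So div: -3*(((x + 8) - 2) + 6) = -39.
Step 2. [-3*(((x + 8) - 2) + 6) = -39] -3·(inner) — divide through by -3 ⇒ div: ((x + 8) - 2) + 6 = 13.
Step 3. [((x + 8) - 2) + 6 = 13] +6 is outermost — subtract 6 both sides. So sub: (x + 8) - 2 = 7.
Step 4. [(x + 8) - 2 = 7] peel the -2: add 2 from each side. So sub: x + 8 = 9.
Step 5. [x + 8 = 9] peel the +8: subtract 8 from each side ⇒ sub: x = 1.

Answer: x ∈ {1}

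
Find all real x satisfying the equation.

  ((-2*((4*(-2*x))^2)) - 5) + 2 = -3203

Step 1. [((-2*((4*(-2*x))^2)) - 5) + 2 = -3203] subtract 2: x sits inside (… + 2), so sub: (-2*((4*(-2*x))^2)) - 5 = -3205.
Step 2. [(-2*((4*(-2*x))^2)) - 5 = -3205] add 5: x sits inside (… - 5). So sub: -2*((4*(-2*x))^2) = -3200.
Step 3. [-2*((4*(-2*x))^2) = -3200] -2 out front; divide by -2 ⇒ div: (4*(-2*x))^2 = 1600.
Step 4. [(4*(-2*x))^2 = 1600] LHS squared, RHS 1600 ≥ 0: apply √ (±), so sqrt: 4*(-2*x) = 40 or -40.
Step 5. [4*(-2*x) = 40 or -40] LHS = 4·(…); ÷4 both sides. So div: -2*x = 10 or -10.
Step 6. [-2*x = 10 or -10] divide by the outer -2, so div: x = -5 or 5.

Answer: x ∈ {-5, 5}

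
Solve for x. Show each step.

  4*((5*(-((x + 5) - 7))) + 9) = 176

Step 1. [4*((5*(-((x + 5) - 7))) + 9) = 176] divide by the outer 4 ⇒ div: (5*(-((x + 5) - 7))) + 9 = 44.
Step 2. [(5*(-((x + 5) - 7))) + 9 = 44] peel the +9: subtract 9 from each side ⇒ sub: 5*(-((x + 5) - 7)) = 35.
Step 3. [5*(-((x + 5) - 7)) = 35] leading coefficient 5: divide by 5 ⇒ div: -((x + 5) - 7) = 7.
Step 4. [-((x + 5) - 7) = 7] flip signs both sides. So neg: (x + 5) - 7 = -7.
Step 5. [(x + 5) - 7 = -7] peel the -7: add 7 from each side ⇒ sub: x + 5 = 0.
Step 6. [x + 5 = 0] peel the +5: subtract 5 from each side ⇒ sub: x = -5.

Answer: x ∈ {-5}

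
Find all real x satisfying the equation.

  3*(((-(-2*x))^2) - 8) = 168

Step 1. [3*(((-(-2*x))^2) - 8) = 168] 3·(inner) — divide through by 3 ⇒ div: ((-(-2*x))^2) - 8 = 56.
Step 2. [((-(-2*x))^2) - 8 = 56] -8 is outermost — add 8 both sides. So sub: (-(-2*x))^2 = 64.
Step 3. [(-(-2*x))^2 = 64] √ both sides: 64 ≥ 0 gives two branches. So sqrt: -(-2*x) = 8 or -8.
Step 4. [-(-2*x) = 8 or -8] flip signs both sides. So neg: -2*x = -8 or 8.
Step 5. [-2*x = -8 or 8] LHS = -2·(…); ÷-2 both sides ⇒ div: x = 4 or -4.

Answer: x ∈ {-4, 4}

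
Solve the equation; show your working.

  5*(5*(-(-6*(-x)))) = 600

Step 1. [5*(5*(-(-6*(-x)))) = 600] 5·(inner) — divide through by 5, so div: 5*(-(-6*(-x))) = 120.
Step 2. [5*(-(-6*(-x))) = 120] LHS = 5·(…); ÷5 both sides, so div: -(-6*(-x)) = 24.
Step 3. [-(-6*(-x)) = 24] LHS negated; negate both sides. So neg: -6*(-x) = -24.
Step 4. [-6*(-x) = -24] leading coefficient -6: divide by -6, so div: -x = 4.
Step 5. [-x = 4] leading − — multiply by −1 ⇒ neg: x = -4.

Answer: x ∈ {-4}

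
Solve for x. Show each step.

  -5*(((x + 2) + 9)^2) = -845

Step 1. [-5*(((x + 2) + 9)^2) = -845] leading coefficient -5: divide by -5, so div: ((x + 2) + 9)^2 = 169.
Step 2. [((x + 2) + 9)^2 = 169] √ both sides: 169 ≥ 0 gives two branches ⇒ sqrt: (x + 2) + 9 = 13 or -13.
Step 3. [(x + 2) + 9 = 13 or -13] +9 is outermost — subtract 9 both sides ⇒ sub: x + 2 = 4 or -22.
Step 4. [x + 2 = 4 or -22] 2 comes off first (subtract 2), so sub: x = 2 or -24.

Answer: x ∈ {-24, 2}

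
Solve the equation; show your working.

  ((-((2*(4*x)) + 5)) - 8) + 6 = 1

Step 1. [((-((2*(4*x)) + 5)) - 8) + 6 = 1] peel the +6: subtract 6 from each side ⇒ sub: (-((2*(4*x)) + 5)) - 8 = -5.
Step 2. [(-((2*(4*x)) + 5)) - 8 = -5] the outer -8 inverts by adding 8, so sub: -((2*(4*x)) + 5) = 3.
Step 3. [-((2*(4*x)) + 5) = 3] LHS negated; negate both sides. So neg: (2*(4*x)) + 5 = -3.
Step 4. [(2*(4*x)) + 5 = -3] the outer +5 inverts by subtracting 5, so sub: 2*(4*x) = -8.
Step 5. [2*(4*x) = -8] 2 out front; divide by 2. So div: 4*x = -4.
Step 6. [4*x = -4] LHS = 4·(…); ÷4 both sides. So div: x = -1.

Answer: x ∈ {-1}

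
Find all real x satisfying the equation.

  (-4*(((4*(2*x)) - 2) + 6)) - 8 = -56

Step 1. [(-4*(((4*(2*x)) - 2) + 6)) - 8 = -56] -8 is outermost — add 8 both sides, so sub: -4*(((4*(2*x)) - 2) + 6) = -48.
Step 2. [-4*(((4*(2*x)) - 2) + 6) = -48] LHS = -4·(…); ÷-4 both sides. So div: ((4*(2*x)) - 2) + 6 = 12.
Step 3. [((4*(2*x)) - 2) + 6 = 12] 6 comes off first (subtract 6), so sub: (4*(2*x)) - 2 = 6.
Step 4. [(4*(2*x)) - 2 = 6] the outer -2 inverts by adding 2 ⇒ sub: 4*(2*x) = 8.
Step 5. [4*(2*x) = 8] LHS = 4·(…); ÷4 both sides. So div: 2*x = 2.
Step 6. [2*x = 2] 2·(inner) — divide through by 2. So div: x = 1.

Answer: x ∈ {1}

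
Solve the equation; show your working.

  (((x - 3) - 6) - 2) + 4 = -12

Step 1. [(((x - 3) - 6) - 2) + 4 = -12] the outer +4 inverts by subtracting 4. So sub: ((x - 3) - 6) - 2 = -16.
Step 2. [((x - 3) - 6) - 2 = -16] add 2: x sits inside (… - 2), so sub: (x - 3) - 6 = -14.
Step 3. [(x - 3) - 6 = -14] the outer -6 inverts by adding 6. So sub: x - 3 = -8.
Step 4. [x - 3 = -8] -3 is outermost — add 3 both sides. So sub: x = -5.

Answer: x ∈ {-5}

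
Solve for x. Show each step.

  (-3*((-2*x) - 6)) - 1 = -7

Step 1. [(-3*((-2*x) - 6)) - 1 = -7] -1 is outermost — add 1 both sides, so sub: -3*((-2*x) - 6) = -6.
Step 2. [-3*((-2*x) - 6) = -6] -3·(inner) — divide through by -3 ⇒ div: (-2*x) - 6 = 2.
Step 3. [(-2*x) - 6 = 2] common factor -2 (LHS and 2) — divide through ⇒ factor: x + 3 = -1.
Step 4. [x + 3 = -1] the outer +3 inverts by subtracting 3 ⇒ sub: x = -4.

Answer: x ∈ {-4}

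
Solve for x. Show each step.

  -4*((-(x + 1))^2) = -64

Step 1. [-4*((-(x + 1))^2) = -64] leading coefficient -4: divide by -4. So div: (-(x + 1))^2 = 16.
Step 2. [(-(x + 1))^2 = 16] LHS squared, RHS 16 ≥ 0: apply √ (±) ⇒ sqrt: -(x + 1) = 4 or -4.
Step 3. [-(x + 1) = 4 or -4] leading − — multiply by −1, so neg: x + 1 = -4 or 4.
Step 4. [x + 1 = -4 or 4] the outer +1 inverts by subtracting 1 ⇒ sub: x = -5 or 3.

Answer: x ∈ {-5, 3}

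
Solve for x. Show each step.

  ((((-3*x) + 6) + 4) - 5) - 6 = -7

Step 1. [((((-3*x) + 6) + 4) - 5) - 6 = -7] -6 is outermost — add 6 both sides. So sub: (((-3*x) + 6) + 4) - 5 = -1.
Step 2. [(((-3*x) + 6) + 4) - 5 = -1] 5 comes off first (add 5). So sub: ((-3*x) + 6) + 4 = 4.
Step 3. [((-3*x) + 6) + 4 = 4] subtract 4: x sits inside (… + 4) ⇒ sub: (-3*x) + 6 = 0.
Step 4. [(-3*x) + 6 = 0] -3 | LHS and -3 | 0: pull -3 out, so factor: x - 2 = 0.
Step 5. [x - 2 = 0] 2 comes off first (add 2) ⇒ sub: x = 2.

Answer: x ∈ {2}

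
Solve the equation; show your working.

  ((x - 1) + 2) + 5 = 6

Step 1. [((x - 1) + 2) + 5 = 6] +5 is outermost — subtract 5 both sides. So sub: (x - 1) + 2 = 1.
Step 2. [(x - 1) + 2 = 1] peel the +2: subtract 2 from each side ⇒ sub: x - 1 = -1.
Step 3. [x - 1 = -1] the outer -1 inverts by adding 1. So sub: x = 0.

Answer: x ∈ {0}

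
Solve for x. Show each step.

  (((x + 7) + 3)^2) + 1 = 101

Step 1. [(((x + 7) + 3)^2) + 1 = 101] 1 comes off first (subtract 1). So sub: ((x + 7) + 3)^2 = 100.
Step 2. [((x + 7) + 3)^2 = 100] 100 ≥ 0, LHS is (·)² — take ±√, so sqrt: (x + 7) + 3 = 10 or -10.
Step 3. [(x + 7) + 3 = 10 or -10] +3 is outermost — subtract 3 both sides, so sub: x + 7 = 7 or -13.
Step 4. [x + 7 = 7 or -13] peel the +7: subtract 7 from each side. So sub: x = 0 or -20.

Answer: x ∈ {-20, 0}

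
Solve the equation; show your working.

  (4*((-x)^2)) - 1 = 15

Step 1. [(4*((-x)^2)) - 1 = 15] 1 comes off first (add 1) ⇒ sub: 4*((-x)^2) = 16.
Step 2. [4*((-x)^2) = 16] 4 out front; divide by 4, so div: (-x)^2 = 4.
Step 3. [(-x)^2 = 4] √ both sides: 4 ≥ 0 gives two branches ⇒ sqrt: -x = 2 or -2.
Step 4. [-x = 2 or -2] LHS negated; negate both sides. So neg: x = -2 or 2.

Answer: x ∈ {-2, 2}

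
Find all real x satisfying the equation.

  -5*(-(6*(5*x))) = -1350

Step 1. [-5*(-(6*(5*x))) = -1350] -5 out front; divide by -5, so div: -(6*(5*x)) = 270.
Step 2. [-(6*(5*x)) = 270] flip signs both sides ⇒ neg: 6*(5*x) = -270.
Step 3. [6*(5*x) = -270] LHS = 6·(…); ÷6 both sides, so div: 5*x = -45.
Step 4. [5*x = -45] divide by the outer 5, so div: x = -9.

Answer: x ∈ {-9}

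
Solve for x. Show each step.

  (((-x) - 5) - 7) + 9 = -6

Step 1. [(((-x) - 5) - 7) + 9 = -6] 9 comes off first (subtract 9), so sub: ((-x) - 5) - 7 = -15.
Step 2. [((-x) - 5) - 7 = -15] 7 comes off first (add 7), so sub: (-x) - 5 = -8.
Step 3. [(-x) - 5 = -8] 5 comes off first (add 5) ⇒ sub: -x = -3.
Step 4. [-x = -3] leading − — multiply by −1 ⇒ neg: x = 3.

Answer: x ∈ {3}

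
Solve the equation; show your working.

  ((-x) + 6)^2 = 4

Step 1. [((-x) + 6)^2 = 4] √ both sides: 4 ≥ 0 gives two branches, so sqrt: (-x) + 6 = 2 or -2.
Step 2. [(-x) + 6 = 2 or -2] peel the +6: subtract 6 from each side. So sub: -x = -4 or -8.
Step 3. [-x = -4 or -8] flip signs both sides ⇒ neg: x = 4 or 8.

Answer: x ∈ {4, 8}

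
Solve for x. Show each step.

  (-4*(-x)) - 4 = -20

Step 1. [(-4*(-x)) - 4 = -20] -4 | LHS and -4 | -20: pull -4 out. So factor: (-x) + 1 = 5.
Step 2. [(-x) + 1 = 5] +1 is outermost — subtract 1 both sides ⇒ sub: -x = 4.
Step 3. [-x = 4] leading − — multiply by −1 ⇒ neg: x = -4.

Answer: x ∈ {-4}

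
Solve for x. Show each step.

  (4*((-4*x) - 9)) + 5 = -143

Step 1. [(4*((-4*x) - 9)) + 5 = -143] subtract 5: x sits inside (… + 5) ⇒ sub: 4*((-4*x) - 9) = -148.
Step 2. [4*((-4*x) - 9) = -148] 4·(inner) — divide through by 4 ⇒ div: (-4*x) - 9 = -37.
Step 3. [(-4*x) - 9 = -37] peel the -9: add 9 from each side, so sub: -4*x = -28.
Step 4. [-4*x = -28] -4·(inner) — divide through by -4, so div: x = 7.

Answer: x ∈ {7}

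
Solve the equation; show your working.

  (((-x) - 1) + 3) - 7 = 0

Step 1. [(((-x) - 1) + 3) - 7 = 0] the outer -7 inverts by adding 7. So sub: ((-x) - 1) + 3 = 7.
Step 2. [((-x) - 1) + 3 = 7] peel the +3: subtract 3 from each side, so sub: (-x) - 1 = 4.
Step 3. [(-x) - 1 = 4] the outer -1 inverts by adding 1. So sub: -x = 5.
Step 4. [-x = 5] LHS negated; negate both sides, so neg: x = -5.

Answer: x ∈ {-5}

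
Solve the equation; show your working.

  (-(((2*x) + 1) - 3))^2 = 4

Step 1. [(-(((2*x) + 1) - 3))^2 = 4] √ both sides: 4 ≥ 0 gives two branches. So sqrt: -(((2*x) + 1) - 3) = 2 or -2.
Step 2. [-(((2*x) + 1) - 3) = 2 or -2] leading − — multiply by −1, so neg: ((2*x) + 1) - 3 = -2 or 2.
Step 3. [((2*x) + 1) - 3 = -2 or 2] 3 comes off first (add 3) ⇒ sub: (2*x) + 1 = 1 or 5.
Step 4. [(2*x) + 1 = 1 or 5] +1 is outermost — subtract 1 both sides, so sub: 2*x = 0 or 4.
Step 5. [2*x = 0 or 4] LHS = 2·(…); ÷2 both sides. So div: x = 0 or 2.

Answer: x ∈ {0, 2}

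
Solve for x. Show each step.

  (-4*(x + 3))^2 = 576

Step 1. [(-4*(x + 3))^2 = 576] √ both sides: 576 ≥ 0 gives two branches. So sqrt: -4*(x + 3) = 24 or -24.
Step 2. [-4*(x + 3) = 24 or -24] LHS = -4·(…); ÷-4 both sides. So div: x + 3 = -6 or 6.
Step 3. [x + 3 = -6 or 6] +3 is outermost — subtract 3 both sides ⇒ sub: x = -9 or 3.

Answer: x ∈ {-9, 3}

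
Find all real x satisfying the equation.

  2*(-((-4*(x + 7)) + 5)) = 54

Step 1. [2*(-((-4*(x + 7)) + 5)) = 54] divide by the outer 2. So div: -((-4*(x + 7)) + 5) = 27.
Step 2. [-((-4*(x + 7)) + 5) = 27] LHS negated; negate both sides, so neg: (-4*(x + 7)) + 5 = -27.
Step 3. [(-4*(x + 7)) + 5 = -27] the outer +5 inverts by subtracting 5. So sub: -4*(x + 7) = -32.
Step 4. [-4*(x + 7) = -32] -4 out front; divide by -4 ⇒ div: x + 7 = 8.
Step 5. [x + 7 = 8] +7 is outermost — subtract 7 both sides ⇒ sub: x = 1.

Answer: x ∈ {1}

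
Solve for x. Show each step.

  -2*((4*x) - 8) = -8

Step 1. [-2*((4*x) - 8) = -8] leading coefficient -2: divide by -2 ⇒ div: (4*x) - 8 = 4.
Step 2. [(4*x) - 8 = 4] 4 | LHS and 4 | 4: pull 4 out, so factor: x - 2 = 1.
Step 3. [x - 2 = 1] the outer -2 inverts by adding 2, so sub: x = 3.

Answer: x ∈ {3}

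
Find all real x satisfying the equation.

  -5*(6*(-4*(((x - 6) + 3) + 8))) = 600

Step 1. [-5*(6*(-4*(((x - 6) + 3) + 8))) = 600] -5·(inner) — divide through by -5, so div: 6*(-4*(((x - 6) + 3) + 8)) = -120.
Step 2. [6*(-4*(((x - 6) + 3) + 8)) = -120] leading coefficient 6: divide by 6, so div: -4*(((x - 6) + 3) + 8) = -20.
Step 3. [-4*(((x - 6) + 3) + 8) = -20] -4·(inner) — divide through by -4 ⇒ div: ((x - 6) + 3) + 8 = 5.
Step 4. [((x - 6) + 3) + 8 = 5] +8 is outermost — subtract 8 both sides. So sub: (x - 6) + 3 = -3.
Step 5. [(x - 6) + 3 = -3] +3 is outermost — subtract 3 both sides ⇒ sub: x - 6 = -6.
Step 6. [x - 6 = -6] peel the -6: add 6 from each side ⇒ sub: x = 0.

Answer: x ∈ {0}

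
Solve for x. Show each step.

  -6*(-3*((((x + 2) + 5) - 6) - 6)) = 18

Step 1. [-6*(-3*((((x + 2) + 5) - 6) - 6)) = 18] -6·(inner) — divide through by -6, so div: -3*((((x + 2) + 5) - 6) - 6) = -3.
Step 2. [-3*((((x + 2) + 5) - 6) - 6) = -3] leading coefficient -3: divide by -3. So div: (((x + 2) + 5) - 6) - 6 = 1.
Step 3. [(((x + 2) + 5) - 6) - 6 = 1] the outer -6 inverts by adding 6. So sub: ((x + 2) + 5) - 6 = 7.
Step 4. [((x + 2) + 5) - 6 = 7] add 6: x sits inside (… - 6), so sub: (x + 2) + 5 = 13.
Step 5. [(x + 2) + 5 = 13] +5 is outermost — subtract 5 both sides. So sub: x + 2 = 8.
Step 6. [x + 2 = 8] +2 is outermost — subtract 2 both sides, so sub: x = 6.

Answer: x ∈ {6}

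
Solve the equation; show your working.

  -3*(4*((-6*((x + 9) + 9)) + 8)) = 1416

Step 1. [-3*(4*((-6*((x + 9) + 9)) + 8)) = 1416] LHS = -3·(…); ÷-3 both sides ⇒ div: 4*((-6*((x + 9) + 9)) + 8) = -472.
Step 2. [4*((-6*((x + 9) + 9)) + 8) = -472] divide by the outer 4 ⇒ div: (-6*((x + 9) + 9)) + 8 = -118.
Step 3. [(-6*((x + 9) + 9)) + 8 = -118] 8 comes off first (subtract 8). So sub: -6*((x + 9) + 9) = -126.
Step 4. [-6*((x + 9) + 9) = -126] LHS = -6·(…); ÷-6 both sides, so div: (x + 9) + 9 = 21.
Step 5. [(x + 9) + 9 = 21] +9 is outermost — subtract 9 both sides ⇒ sub: x + 9 = 12.
Step 6. [x + 9 = 12] the outer +9 inverts by subtracting 9 ⇒ sub: x = 3.

Answer: x ∈ {3}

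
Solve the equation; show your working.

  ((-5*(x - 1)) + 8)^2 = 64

Step 1. [((-5*(x - 1)) + 8)^2 = 64] √ both sides: 64 ≥ 0 gives two branches ⇒ sqrt: (-5*(x - 1)) + 8 = 8 or -8.
Step 2. [(-5*(x - 1)) + 8 = 8 or -8] +8 is outermost — subtract 8 both sides, so sub: -5*(x - 1) = 0 or -16.
Step 3. [-5*(x - 1) = 0 or -16] LHS = -5·(…); ÷-5 both sides. So div: x - 1 = 0 or 16/5.
Step 4. [x - 1 = 0 or 16/5] 1 comes off first (add 1), so sub: x = 1 or 21/5.

Answer: x ∈ {1, 21/5}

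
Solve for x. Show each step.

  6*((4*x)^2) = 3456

Step 1. [6*((4*x)^2) = 3456] LHS = 6·(…); ÷6 both sides. So div: (4*x)^2 = 576.
Step 2. [(4*x)^2 = 576] √ both sides: 576 ≥ 0 gives two branches, so sqrt: 4*x = 24 or -24.
Step 3. [4*x = 24 or -24] leading coefficient 4: divide by 4, so div: x = 6 or -6.

Answer: x ∈ {-6, 6}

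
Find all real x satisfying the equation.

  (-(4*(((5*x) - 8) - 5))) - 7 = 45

Step 1. [(-(4*(((5*x) - 8) - 5))) - 7 = 45] -7 is outermost — add 7 both sides. So sub: -(4*(((5*x) - 8) - 5)) = 52.
Step 2. [-(4*(((5*x) - 8) - 5)) = 52] flip signs both sides. So neg: 4*(((5*x) - 8) - 5) = -52.
Step 3. [4*(((5*x) - 8) - 5) = -52] 4·(inner) — divide through by 4. So div: ((5*x) - 8) - 5 = -13.
Step 4. [((5*x) - 8) - 5 = -13] -5 is outermost — add 5 both sides ⇒ sub: (5*x) - 8 = -8.
Step 5. [(5*x) - 8 = -8] peel the -8: add 8 from each side. So sub: 5*x = 0.
Step 6. [5*x = 0] 5·(inner) — divide through by 5 ⇒ div: x = 0.

Answer: x ∈ {0}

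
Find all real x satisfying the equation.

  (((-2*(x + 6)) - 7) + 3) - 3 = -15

Step 1. [(((-2*(x + 6)) - 7) + 3) - 3 = -15] the outer -3 inverts by adding 3, so sub: ((-2*(x + 6)) - 7) + 3 = -12.
Step 2. [((-2*(x + 6)) - 7) + 3 = -12] peel the +3: subtract 3 from each side ⇒ sub: (-2*(x + 6)) - 7 = -15.
Step 3. [(-2*(x + 6)) - 7 = -15] -7 is outermost — add 7 both sides. So sub: -2*(x + 6) = -8.
Step 4. [-2*(x + 6) = -8] divide by the outer -2 ⇒ div: x + 6 = 4.
Step 5. [x + 6 = 4] subtract 6: x sits inside (… + 6) ⇒ sub: x = -2.

Answer: x ∈ {-2}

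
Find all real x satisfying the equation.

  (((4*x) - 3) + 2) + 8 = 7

Step 1. [(((4*x) - 3) + 2) + 8 = 7] peel the +8: subtract 8 from each side. So sub: ((4*x) - 3) + 2 = -1.
Step 2. [((4*x) - 3) + 2 = -1] subtract 2: x sits inside (… + 2), so sub: (4*x) - 3 = -3.
Step 3. [(4*x) - 3 = -3] the outer -3 inverts by adding 3 ⇒ sub: 4*x = 0.
Step 4. [4*x = 0] 4 out front; divide by 4, so div: x = 0.

Answer: x ∈ {0}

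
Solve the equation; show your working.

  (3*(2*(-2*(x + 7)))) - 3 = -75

Step 1. [(3*(2*(-2*(x + 7)))) - 3 = -75] 3 | LHS and 3 | -75: pull 3 out, so factor: (2*(-2*(x + 7))) - 1 = -25.
Step 2. [(2*(-2*(x + 7))) - 1 = -25] peel the -1: add 1 from each side. So sub: 2*(-2*(x + 7)) = -24.
Step 3. [2*(-2*(x + 7)) = -24] 2 out front; divide by 2. So div: -2*(x + 7) = -12.
Step 4. [-2*(x + 7) = -12] leading coefficient -2: divide by -2 ⇒ div: x + 7 = 6.
Step 5. [x + 7 = 6] peel the +7: subtract 7 from each side, so sub: x = -1.

Answer: x ∈ {-1}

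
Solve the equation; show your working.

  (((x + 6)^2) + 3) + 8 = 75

Step 1. [(((x + 6)^2) + 3) + 8 = 75] +8 is outermost — subtract 8 both sides. So sub: ((x + 6)^2) + 3 = 67.
Step 2. [((x + 6)^2) + 3 = 67] peel the +3: subtract 3 from each side ⇒ sub: (x + 6)^2 = 64.
Step 3. [(x + 6)^2 = 64] LHS squared, RHS 64 ≥ 0: apply √ (±), so sqrt: x + 6 = 8 or -8.
Step 4. [x + 6 = 8 or -8] +6 is outermost — subtract 6 both sides ⇒ sub: x = 2 or -14.

Answer: x ∈ {-14, 2}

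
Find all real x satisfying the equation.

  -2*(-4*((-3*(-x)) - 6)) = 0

Step 1. [-2*(-4*((-3*(-x)) - 6)) = 0] LHS = -2·(…); ÷-2 both sides, so div: -4*((-3*(-x)) - 6) = 0.
Step 2. [-4*((-3*(-x)) - 6) = 0] -4·(inner) — divide through by -4 ⇒ div: (-3*(-x)) - 6 = 0.
Step 3. [(-3*(-x)) - 6 = 0] add 6: x sits inside (… - 6) ⇒ sub: -3*(-x) = 6.
Step 4. [-3*(-x) = 6] -3 out front; divide by -3 ⇒ div: -x = -2.
Step 5. [-x = -2] flip signs both sides. So neg: x = 2.

Answer: x ∈ {2}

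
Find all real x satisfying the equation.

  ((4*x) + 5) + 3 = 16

Step 1. [((4*x) + 5) + 3 = 16] subtract 3: x sits inside (… + 3). So sub: (4*x) + 5 = 13.
Step 2. [(4*x) + 5 = 13] 5 comes off first (subtract 5). So sub: 4*x = 8.
Step 3. [4*x = 8] leading coefficient 4: divide by 4. So div: x = 2.

Answer: x ∈ {2}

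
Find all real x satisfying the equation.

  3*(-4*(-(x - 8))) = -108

Step 1. [3*(-4*(-(x - 8))) = -108] divide by the outer 3, so div: -4*(-(x - 8)) = -36.
Step 2. [-4*(-(x - 8)) = -36] divide by the outer -4, so div: -(x - 8) = 9.
Step 3. [-(x - 8) = 9] flip signs both sides ⇒ neg: x - 8 = -9.
Step 4. [x - 8 = -9] 8 comes off first (add 8), so sub: x = -1.

Answer: x ∈ {-1}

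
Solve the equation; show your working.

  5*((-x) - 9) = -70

Step 1. [5*((-x) - 9) = -70] LHS = 5·(…); ÷5 both sides ⇒ div: (-x) - 9 = -14.
Step 2. [(-x) - 9 = -14] add 9: x sits inside (… - 9) ⇒ sub: -x = -5.
Step 3. [-x = -5] LHS negated; negate both sides. So neg: x = 5.

Answer: x ∈ {5}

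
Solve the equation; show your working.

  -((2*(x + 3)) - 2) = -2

Step 1. [-((2*(x + 3)) - 2) = -2] flip signs both sides ⇒ neg: (2*(x + 3)) - 2 = 2.
Step 2. [(2*(x + 3)) - 2 = 2] common factor 2 (LHS and 2) — divide through. So factor: (x + 3) - 1 = 1.
Step 3. [(x + 3) - 1 = 1] peel the -1: add 1 from each side, so sub: x + 3 = 2.
Step 4. [x + 3 = 2] 3 comes off first (subtract 3). So sub: x = -1.

Answer: x ∈ {-1}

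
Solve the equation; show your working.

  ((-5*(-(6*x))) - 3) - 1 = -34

Step 1. [((-5*(-(6*x))) - 3) - 1 = -34] 1 comes off first (add 1) ⇒ sub: (-5*(-(6*x))) - 3 = -33.
Step 2. [(-5*(-(6*x))) - 3 = -33] 3 comes off first (add 3). So sub: -5*(-(6*x)) = -30.
Step 3. [-5*(-(6*x)) = -30] -5 out front; divide by -5, so div: -(6*x) = 6.
Step 4. [-(6*x) = 6] leading − — multiply by −1 ⇒ neg: 6*x = -6.
Step 5. [6*x = -6] 6 out front; divide by 6 ⇒ div: x = -1.

Answer: x ∈ {-1}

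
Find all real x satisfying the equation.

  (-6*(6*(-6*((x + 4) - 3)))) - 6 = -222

Step 1. [(-6*(6*(-6*((x + 4) - 3)))) - 6 = -222] common factor -6 (LHS and -222) — divide through. So factor: (6*(-6*((x + 4) - 3))) + 1 = 37.
Step 2. [(6*(-6*((x + 4) - 3))) + 1 = 37] 1 comes off first (subtract 1) ⇒ sub: 6*(-6*((x + 4) - 3)) = 36.
Step 3. [6*(-6*((x + 4) - 3)) = 36] 6 out front; divide by 6 ⇒ div: -6*((x + 4) - 3) = 6.
Step 4. [-6*((x + 4) - 3) = 6] LHS = -6·(…); ÷-6 both sides. So div: (x + 4) - 3 = -1.
Step 5. [(x + 4) - 3 = -1] 3 comes off first (add 3) ⇒ sub: x + 4 = 2.
Step 6. [x + 4 = 2] 4 comes off first (subtract 4). So sub: x = -2.

Answer: x ∈ {-2}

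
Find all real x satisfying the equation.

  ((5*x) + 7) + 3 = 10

Step 1. [((5*x) + 7) + 3 = 10] +3 is outermost — subtract 3 both sides ⇒ sub: (5*x) + 7 = 7.
Step 2. [(5*x) + 7 = 7] 7 comes off first (subtract 7) ⇒ sub: 5*x = 0.
Step 3. [5*x = 0] 5·(inner) — divide through by 5, so div: x = 0.

Answer: x ∈ {0}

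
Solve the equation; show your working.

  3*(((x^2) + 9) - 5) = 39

Step 1. [3*(((x^2) + 9) - 5) = 39] leading coefficient 3: divide by 3, so div: ((x^2) + 9) - 5 = 13.
Step 2. [((x^2) + 9) - 5 = 13] -5 is outermost — add 5 both sides, so sub: (x^2) + 9 = 18.
Step 3. [(x^2) + 9 = 18] peel the +9: subtract 9 from each side. So sub: x^2 = 9.
Step 4. [x^2 = 9] LHS squared, RHS 9 ≥ 0: apply √ (±) ⇒ sqrt: x = 3 or -3.

Answer: x ∈ {-3, 3}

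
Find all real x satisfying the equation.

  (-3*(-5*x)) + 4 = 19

Step 1. [(-3*(-5*x)) + 4 = 19] peel the +4: subtract 4 from each side ⇒ sub: -3*(-5*x) = 15.
Step 2. [-3*(-5*x) = 15] -3 out front; divide by -3. So div: -5*x = -5.
Step 3. [-5*x = -5] -5·(inner) — divide through by -5 ⇒ div: x = 1.

Answer: x ∈ {1}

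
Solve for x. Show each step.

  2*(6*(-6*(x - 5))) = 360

Step 1. [2*(6*(-6*(x - 5))) = 360] leading coefficient 2: divide by 2 ⇒ div: 6*(-6*(x - 5)) = 180.
Step 2. [6*(-6*(x - 5)) = 180] 6·(inner) — divide through by 6. So div: -6*(x - 5) = 30.
Step 3. [-6*(x - 5) = 30] leading coefficient -6: divide by -6. So div: x - 5 = -5.
Step 4. [x - 5 = -5] 5 comes off first (add 5) ⇒ sub: x = 0.

Answer: x ∈ {0}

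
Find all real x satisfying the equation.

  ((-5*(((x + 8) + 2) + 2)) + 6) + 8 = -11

Step 1. [((-5*(((x + 8) + 2) + 2)) + 6) + 8 = -11] 8 comes off first (subtract 8). So sub: (-5*(((x + 8) + 2) + 2)) + 6 = -19.
Step 2. [(-5*(((x + 8) + 2) + 2)) + 6 = -19] subtract 6: x sits inside (… + 6). So sub: -5*(((x + 8) + 2) + 2) = -25.
Step 3. [-5*(((x + 8) + 2) + 2) = -25] -5 out front; divide by -5, so div: ((x + 8) + 2) + 2 = 5.
Step 4. [((x + 8) + 2) + 2 = 5] +2 is outermost — subtract 2 both sides, so sub: (x + 8) + 2 = 3.
Step 5. [(x + 8) + 2 = 3] the outer +2 inverts by subtracting 2, so sub: x + 8 = 1.
Step 6. [x + 8 = 1] subtract 8: x sits inside (… + 8), so sub: x = -7.

Answer: x ∈ {-7}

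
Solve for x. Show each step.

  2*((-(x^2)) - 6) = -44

Step 1. [2*((-(x^2)) - 6) = -44] leading coefficient 2: divide by 2 ⇒ div: (-(x^2)) - 6 = -22.
Step 2. [(-(x^2)) - 6 = -22] 6 comes off first (add 6), so sub: -(x^2) = -16.
Step 3. [-(x^2) = -16] flip signs both sides, so neg: x^2 = 16.
Step 4. [x^2 = 16] √ both sides: 16 ≥ 0 gives two branches ⇒ sqrt: x = 4 or -4.

Answer: x ∈ {-4, 4}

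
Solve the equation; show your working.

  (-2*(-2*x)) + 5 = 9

Step 1. [(-2*(-2*x)) + 5 = 9] 5 comes off first (subtract 5), so sub: -2*(-2*x) = 4.
Step 2. [-2*(-2*x) = 4] LHS = -2·(…); ÷-2 both sides ⇒ div: -2*x = -2.
Step 3. [-2*x = -2] divide by the outer -2. So div: x = 1.

Answer: x ∈ {1}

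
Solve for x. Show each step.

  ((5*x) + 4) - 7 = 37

Step 1. [((5*x) + 4) - 7 = 37] -7 is outermost — add 7 both sides ⇒ sub: (5*x) + 4 = 44.
Step 2. [(5*x) + 4 = 44] +4 is outermost — subtract 4 both sides, so sub: 5*x = 40.
Step 3. [5*x = 40] LHS = 5·(…); ÷5 both sides. So div: x = 8.

Answer: x ∈ {8}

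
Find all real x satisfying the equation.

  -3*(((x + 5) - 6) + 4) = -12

Step 1. [-3*(((x + 5) - 6) + 4) = -12] LHS = -3·(…); ÷-3 both sides. So div: ((x + 5) - 6) + 4 = 4.
Step 2. [((x + 5) - 6) + 4 = 4] 4 comes off first (subtract 4). So sub: (x + 5) - 6 = 0.
Step 3. [(x + 5) - 6 = 0] peel the -6: add 6 from each side ⇒ sub: x + 5 = 6.
Step 4. [x + 5 = 6] the outer +5 inverts by subtracting 5. So sub: x = 1.

Answer: x ∈ {1}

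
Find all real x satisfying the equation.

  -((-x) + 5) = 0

Step 1. [-((-x) + 5) = 0] flip signs both sides, so neg: (-x) + 5 = 0.
Step 2. [(-x) + 5 = 0] the outer +5 inverts by subtracting 5 ⇒ sub: -x = -5.
Step 3. [-x = -5] LHS negated; negate both sides, so neg: x = 5.

Answer: x ∈ {5}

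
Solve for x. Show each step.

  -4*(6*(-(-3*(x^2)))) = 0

Step 1. [-4*(6*(-(-3*(x^2)))) = 0] -4 out front; divide by -4 ⇒ div: 6*(-(-3*(x^2))) = 0.
Step 2. [6*(-(-3*(x^2))) = 0] leading coefficient 6: divide by 6. So div: -(-3*(x^2)) = 0.
Step 3. [-(-3*(x^2)) = 0] LHS negated; negate both sides. So neg: -3*(x^2) = 0.
Step 4. [-3*(x^2) = 0] -3·(inner) — divide through by -3. So div: x^2 = 0.
Step 5. [x^2 = 0] LHS squared, RHS 0 ≥ 0: apply √ (±). So sqrt: x = 0.

Answer: x ∈ {0}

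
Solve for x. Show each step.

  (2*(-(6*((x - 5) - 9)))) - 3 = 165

Step 1. [(2*(-(6*((x - 5) - 9)))) - 3 = 165] add 3: x sits inside (… - 3), so sub: 2*(-(6*((x - 5) - 9))) = 168.
Step 2. [2*(-(6*((x - 5) - 9))) = 168] leading coefficient 2: divide by 2. So div: -(6*((x - 5) - 9)) = 84.
Step 3. [-(6*((x - 5) - 9)) = 84] flip signs both sides. So neg: 6*((x - 5) - 9) = -84.
Step 4. [6*((x - 5) - 9) = -84] divide by the outer 6. So div: (x - 5) - 9 = -14.
Step 5. [(x - 5) - 9 = -14] peel the -9: add 9 from each side ⇒ sub: x - 5 = -5.
Step 6. [x - 5 = -5] 5 comes off first (add 5). So sub: x = 0.

Answer: x ∈ {0}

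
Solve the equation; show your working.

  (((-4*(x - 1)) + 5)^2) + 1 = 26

Step 1. [(((-4*(x - 1)) + 5)^2) + 1 = 26] the outer +1 inverts by subtracting 1. So sub: ((-4*(x - 1)) + 5)^2 = 25.
Step 2. [((-4*(x - 1)) + 5)^2 = 25] LHS squared, RHS 25 ≥ 0: apply √ (±), so sqrt: (-4*(x - 1)) + 5 = 5 or -5.
Step 3. [(-4*(x - 1)) + 5 = 5 or -5] subtract 5: x sits inside (… + 5), so sub: -4*(x - 1) = 0 or -10.
Step 4. [-4*(x - 1) = 0 or -10] divide by the outer -4, so div: x - 1 = 0 or 5/2.
Step 5. [x - 1 = 0 or 5/2] -1 is outermost — add 1 both sides. So sub: x = 1 or 7/2.

Answer: x ∈ {1, 7/2}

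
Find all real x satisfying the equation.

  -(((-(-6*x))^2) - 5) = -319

Step 1. [-(((-(-6*x))^2) - 5) = -319] flip signs both sides ⇒ neg: ((-(-6*x))^2) - 5 = 319.
Step 2. [((-(-6*x))^2) - 5 = 319] 5 comes off first (add 5) ⇒ sub: (-(-6*x))^2 = 324.
Step 3. [(-(-6*x))^2 = 324] √ both sides: 324 ≥ 0 gives two branches, so sqrt: -(-6*x) = 18 or -18.
Step 4. [-(-6*x) = 18 or -18] LHS negated; negate both sides ⇒ neg: -6*x = -18 or 18.
Step 5. [-6*x = -18 or 18] LHS = -6·(…); ÷-6 both sides ⇒ div: x = 3 or -3.

Answer: x ∈ {-3, 3}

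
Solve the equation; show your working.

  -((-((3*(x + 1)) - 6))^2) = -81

Step 1. [-((-((3*(x + 1)) - 6))^2) = -81] LHS negated; negate both sides. So neg: (-((3*(x + 1)) - 6))^2 = 81.
Step 2. [(-((3*(x + 1)) - 6))^2 = 81] LHS squared, RHS 81 ≥ 0: apply √ (±). So sqrt: -((3*(x + 1)) - 6) = 9 or -9.
Step 3. [-((3*(x + 1)) - 6) = 9 or -9] leading − — multiply by −1. So neg: (3*(x + 1)) - 6 = -9 or 9.
Step 4. [(3*(x + 1)) - 6 = -9 or 9] common factor 3 (LHS and -9 or 9) — divide through. So factor: (x + 1) - 2 = -3 or 3.
Step 5. [(x + 1) - 2 = -3 or 3] peel the -2: add 2 from each side ⇒ sub: x + 1 = -1 or 5.
Step 6. [x + 1 = -1 or 5] the outer +1 inverts by subtracting 1 ⇒ sub: x = -2 or 4.

Answer: x ∈ {-2, 4}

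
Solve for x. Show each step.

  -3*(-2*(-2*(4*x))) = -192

Step 1. [-3*(-2*(-2*(4*x))) = -192] -3·(inner) — divide through by -3, so div: -2*(-2*(4*x)) = 64.
Step 2. [-2*(-2*(4*x)) = 64] -2·(inner) — divide through by -2, so div: -2*(4*x) = -32.
Step 3. [-2*(4*x) = -32] divide by the outer -2 ⇒ div: 4*x = 16.
Step 4. [4*x = 16] LHS = 4·(…); ÷4 both sides. So div: x = 4.

Answer: x ∈ {4}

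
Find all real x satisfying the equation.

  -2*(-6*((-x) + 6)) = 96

Step 1. [-2*(-6*((-x) + 6)) = 96] -2·(inner) — divide through by -2 ⇒ div: -6*((-x) + 6) = -48.
Step 2. [-6*((-x) + 6) = -48] leading coefficient -6: divide by -6 ⇒ div: (-x) + 6 = 8.
Step 3. [(-x) + 6 = 8] peel the +6: subtract 6 from each side ⇒ sub: -x = 2.
Step 4. [-x = 2] LHS negated; negate both sides. So neg: x = -2.

Answer: x ∈ {-2}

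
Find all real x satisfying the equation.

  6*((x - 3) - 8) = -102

Step 1. [6*((x - 3) - 8) = -102] leading coefficient 6: divide by 6 ⇒ div: (x - 3) - 8 = -17.
Step 2. [(x - 3) - 8 = -17] the outer -8 inverts by adding 8 ⇒ sub: x - 3 = -9.
Step 3. [x - 3 = -9] add 3: x sits inside (… - 3). So sub: x = -6.

Answer: x ∈ {-6}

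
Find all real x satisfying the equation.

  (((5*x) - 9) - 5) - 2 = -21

Step 1. [(((5*x) - 9) - 5) - 2 = -21] 2 comes off first (add 2), so sub: ((5*x) - 9) - 5 = -19.
Step 2. [((5*x) - 9) - 5 = -19] -5 is outermost — add 5 both sides, so sub: (5*x) - 9 = -14.
Step 3. [(5*x) - 9 = -14] -9 is outermost — add 9 both sides ⇒ sub: 5*x = -5.
Step 4. [5*x = -5] 5 out front; divide by 5 ⇒ div: x = -1.

Answer: x ∈ {-1}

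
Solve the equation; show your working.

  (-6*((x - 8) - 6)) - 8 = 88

Step 1. [(-6*((x - 8) - 6)) - 8 = 88] add 8: x sits inside (… - 8), so sub: -6*((x - 8) - 6) = 96.
Step 2. [-6*((x - 8) - 6) = 96] LHS = -6·(…); ÷-6 both sides ⇒ div: (x - 8) - 6 = -16.
Step 3. [(x - 8) - 6 = -16] peel the -6: add 6 from each side, so sub: x - 8 = -10.
Step 4. [x - 8 = -10] -8 is outermost — add 8 both sides, so sub: x = -2.

Answer: x ∈ {-2}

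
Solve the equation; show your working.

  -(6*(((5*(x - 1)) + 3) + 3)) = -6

Step 1. [-(6*(((5*(x - 1)) + 3) + 3)) = -6] LHS negated; negate both sides. So neg: 6*(((5*(x - 1)) + 3) + 3) = 6.
Step 2. [6*(((5*(x - 1)) + 3) + 3) = 6] LHS = 6·(…); ÷6 both sides, so div: ((5*(x - 1)) + 3) + 3 = 1.
Step 3. [((5*(x - 1)) + 3) + 3 = 1] 3 comes off first (subtract 3), so sub: (5*(x - 1)) + 3 = -2.
Step 4. [(5*(x - 1)) + 3 = -2] +3 is outermost — subtract 3 both sides ⇒ sub: 5*(x - 1) = -5.
Step 5. [5*(x - 1) = -5] leading coefficient 5: divide by 5 ⇒ div: x - 1 = -1.
Step 6. [x - 1 = -1] the outer -1 inverts by adding 1 ⇒ sub: x = 0.

Answer: x ∈ {0}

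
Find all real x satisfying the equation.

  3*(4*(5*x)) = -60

Step 1. [3*(4*(5*x)) = -60] leading coefficient 3: divide by 3. So div: 4*(5*x) = -20.
Step 2. [4*(5*x) = -20] leading coefficient 4: divide by 4. So div: 5*x = -5.
Step 3. [5*x = -5] 5 out front; divide by 5, so div: x = -1.

Answer: x ∈ {-1}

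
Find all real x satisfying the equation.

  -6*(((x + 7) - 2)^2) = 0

Step 1. [-6*(((x + 7) - 2)^2) = 0] divide by the outer -6 ⇒ div: ((x + 7) - 2)^2 = 0.
Step 2. [((x + 7) - 2)^2 = 0] LHS squared, RHS 0 ≥ 0: apply √ (±). So sqrt: (x + 7) - 2 = 0.
Step 3. [(x + 7) - 2 = 0] peel the -2: add 2 from each side. So sub: x + 7 = 2.
Step 4. [x + 7 = 2] 7 comes off first (subtract 7) ⇒ sub: x = -5.

Answer: x ∈ {-5}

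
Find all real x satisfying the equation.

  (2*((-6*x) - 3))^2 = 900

Step 1. [(2*((-6*x) - 3))^2 = 900] LHS squared, RHS 900 ≥ 0: apply √ (±), so sqrt: 2*((-6*x) - 3) = 30 or -30.
Step 2. [2*((-6*x) - 3) = 30 or -30] divide by the outer 2. So div: (-6*x) - 3 = 15 or -15.
Step 3. [(-6*x) - 3 = 15 or -15] -3 is outermost — add 3 both sides ⇒ sub: -6*x = 18 or -12.
Step 4. [-6*x = 18 or -12] leading coefficient -6: divide by -6, so div: x = -3 or 2.

Answer: x ∈ {-3, 2}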